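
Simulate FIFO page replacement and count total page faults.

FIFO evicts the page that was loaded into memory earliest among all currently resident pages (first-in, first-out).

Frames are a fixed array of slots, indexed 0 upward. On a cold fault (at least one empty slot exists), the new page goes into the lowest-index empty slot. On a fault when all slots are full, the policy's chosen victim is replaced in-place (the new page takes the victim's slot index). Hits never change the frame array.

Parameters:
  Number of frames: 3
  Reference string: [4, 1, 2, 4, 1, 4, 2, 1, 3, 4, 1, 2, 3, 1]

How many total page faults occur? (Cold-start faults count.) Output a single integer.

Step 0: ref 4 → FAULT, frames=[4,-,-]
Step 1: ref 1 → FAULT, frames=[4,1,-]
Step 2: ref 2 → FAULT, frames=[4,1,2]
Step 3: ref 4 → HIT, frames=[4,1,2]
Step 4: ref 1 → HIT, frames=[4,1,2]
Step 5: ref 4 → HIT, frames=[4,1,2]
Step 6: ref 2 → HIT, frames=[4,1,2]
Step 7: ref 1 → HIT, frames=[4,1,2]
Step 8: ref 3 → FAULT (evict 4), frames=[3,1,2]
Step 9: ref 4 → FAULT (evict 1), frames=[3,4,2]
Step 10: ref 1 → FAULT (evict 2), frames=[3,4,1]
Step 11: ref 2 → FAULT (evict 3), frames=[2,4,1]
Step 12: ref 3 → FAULT (evict 4), frames=[2,3,1]
Step 13: ref 1 → HIT, frames=[2,3,1]
Total faults: 8

Answer: 8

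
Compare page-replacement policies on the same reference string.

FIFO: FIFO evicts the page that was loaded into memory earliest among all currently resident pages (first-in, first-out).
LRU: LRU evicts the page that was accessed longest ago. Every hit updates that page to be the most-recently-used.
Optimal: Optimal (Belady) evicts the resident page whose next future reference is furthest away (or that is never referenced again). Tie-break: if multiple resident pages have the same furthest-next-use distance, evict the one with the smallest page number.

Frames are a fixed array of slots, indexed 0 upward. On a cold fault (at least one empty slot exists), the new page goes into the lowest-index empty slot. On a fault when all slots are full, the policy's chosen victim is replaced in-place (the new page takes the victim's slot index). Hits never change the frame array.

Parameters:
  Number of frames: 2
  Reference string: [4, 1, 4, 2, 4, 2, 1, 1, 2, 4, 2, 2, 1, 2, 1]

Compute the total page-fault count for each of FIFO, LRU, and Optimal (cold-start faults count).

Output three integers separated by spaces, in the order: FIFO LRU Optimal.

Answer: 9 6 6

Derivation:
--- FIFO ---
  step 0: ref 4 -> FAULT, frames=[4,-] (faults so far: 1)
  step 1: ref 1 -> FAULT, frames=[4,1] (faults so far: 2)
  step 2: ref 4 -> HIT, frames=[4,1] (faults so far: 2)
  step 3: ref 2 -> FAULT, evict 4, frames=[2,1] (faults so far: 3)
  step 4: ref 4 -> FAULT, evict 1, frames=[2,4] (faults so far: 4)
  step 5: ref 2 -> HIT, frames=[2,4] (faults so far: 4)
  step 6: ref 1 -> FAULT, evict 2, frames=[1,4] (faults so far: 5)
  step 7: ref 1 -> HIT, frames=[1,4] (faults so far: 5)
  step 8: ref 2 -> FAULT, evict 4, frames=[1,2] (faults so far: 6)
  step 9: ref 4 -> FAULT, evict 1, frames=[4,2] (faults so far: 7)
  step 10: ref 2 -> HIT, frames=[4,2] (faults so far: 7)
  step 11: ref 2 -> HIT, frames=[4,2] (faults so far: 7)
  step 12: ref 1 -> FAULT, evict 2, frames=[4,1] (faults so far: 8)
  step 13: ref 2 -> FAULT, evict 4, frames=[2,1] (faults so far: 9)
  step 14: ref 1 -> HIT, frames=[2,1] (faults so far: 9)
  FIFO total faults: 9
--- LRU ---
  step 0: ref 4 -> FAULT, frames=[4,-] (faults so far: 1)
  step 1: ref 1 -> FAULT, frames=[4,1] (faults so far: 2)
  step 2: ref 4 -> HIT, frames=[4,1] (faults so far: 2)
  step 3: ref 2 -> FAULT, evict 1, frames=[4,2] (faults so far: 3)
  step 4: ref 4 -> HIT, frames=[4,2] (faults so far: 3)
  step 5: ref 2 -> HIT, frames=[4,2] (faults so far: 3)
  step 6: ref 1 -> FAULT, evict 4, frames=[1,2] (faults so far: 4)
  step 7: ref 1 -> HIT, frames=[1,2] (faults so far: 4)
  step 8: ref 2 -> HIT, frames=[1,2] (faults so far: 4)
  step 9: ref 4 -> FAULT, evict 1, frames=[4,2] (faults so far: 5)
  step 10: ref 2 -> HIT, frames=[4,2] (faults so far: 5)
  step 11: ref 2 -> HIT, frames=[4,2] (faults so far: 5)
  step 12: ref 1 -> FAULT, evict 4, frames=[1,2] (faults so far: 6)
  step 13: ref 2 -> HIT, frames=[1,2] (faults so far: 6)
  step 14: ref 1 -> HIT, frames=[1,2] (faults so far: 6)
  LRU total faults: 6
--- Optimal ---
  step 0: ref 4 -> FAULT, frames=[4,-] (faults so far: 1)
  step 1: ref 1 -> FAULT, frames=[4,1] (faults so far: 2)
  step 2: ref 4 -> HIT, frames=[4,1] (faults so far: 2)
  step 3: ref 2 -> FAULT, evict 1, frames=[4,2] (faults so far: 3)
  step 4: ref 4 -> HIT, frames=[4,2] (faults so far: 3)
  step 5: ref 2 -> HIT, frames=[4,2] (faults so far: 3)
  step 6: ref 1 -> FAULT, evict 4, frames=[1,2] (faults so far: 4)
  step 7: ref 1 -> HIT, frames=[1,2] (faults so far: 4)
  step 8: ref 2 -> HIT, frames=[1,2] (faults so far: 4)
  step 9: ref 4 -> FAULT, evict 1, frames=[4,2] (faults so far: 5)
  step 10: ref 2 -> HIT, frames=[4,2] (faults so far: 5)
  step 11: ref 2 -> HIT, frames=[4,2] (faults so far: 5)
  step 12: ref 1 -> FAULT, evict 4, frames=[1,2] (faults so far: 6)
  step 13: ref 2 -> HIT, frames=[1,2] (faults so far: 6)
  step 14: ref 1 -> HIT, frames=[1,2] (faults so far: 6)
  Optimal total faults: 6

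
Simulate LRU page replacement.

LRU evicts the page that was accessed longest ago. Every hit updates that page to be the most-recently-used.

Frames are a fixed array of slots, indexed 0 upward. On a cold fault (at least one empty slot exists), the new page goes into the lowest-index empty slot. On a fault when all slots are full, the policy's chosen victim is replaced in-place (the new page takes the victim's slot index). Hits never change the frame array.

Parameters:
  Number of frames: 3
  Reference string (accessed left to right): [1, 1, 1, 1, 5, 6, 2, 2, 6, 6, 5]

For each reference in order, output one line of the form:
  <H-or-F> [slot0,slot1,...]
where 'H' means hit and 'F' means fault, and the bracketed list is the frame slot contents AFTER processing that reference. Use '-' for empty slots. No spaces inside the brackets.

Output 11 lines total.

F [1,-,-]
H [1,-,-]
H [1,-,-]
H [1,-,-]
F [1,5,-]
F [1,5,6]
F [2,5,6]
H [2,5,6]
H [2,5,6]
H [2,5,6]
H [2,5,6]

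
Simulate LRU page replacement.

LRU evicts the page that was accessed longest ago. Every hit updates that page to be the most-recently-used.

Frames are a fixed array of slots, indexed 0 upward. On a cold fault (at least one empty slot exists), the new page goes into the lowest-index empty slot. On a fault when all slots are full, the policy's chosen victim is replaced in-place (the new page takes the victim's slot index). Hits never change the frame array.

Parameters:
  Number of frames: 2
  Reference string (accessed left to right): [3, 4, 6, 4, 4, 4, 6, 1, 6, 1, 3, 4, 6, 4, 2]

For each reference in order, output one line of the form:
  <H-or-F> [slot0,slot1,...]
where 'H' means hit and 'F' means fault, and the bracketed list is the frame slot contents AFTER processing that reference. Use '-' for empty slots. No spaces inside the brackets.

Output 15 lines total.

F [3,-]
F [3,4]
F [6,4]
H [6,4]
H [6,4]
H [6,4]
H [6,4]
F [6,1]
H [6,1]
H [6,1]
F [3,1]
F [3,4]
F [6,4]
H [6,4]
F [2,4]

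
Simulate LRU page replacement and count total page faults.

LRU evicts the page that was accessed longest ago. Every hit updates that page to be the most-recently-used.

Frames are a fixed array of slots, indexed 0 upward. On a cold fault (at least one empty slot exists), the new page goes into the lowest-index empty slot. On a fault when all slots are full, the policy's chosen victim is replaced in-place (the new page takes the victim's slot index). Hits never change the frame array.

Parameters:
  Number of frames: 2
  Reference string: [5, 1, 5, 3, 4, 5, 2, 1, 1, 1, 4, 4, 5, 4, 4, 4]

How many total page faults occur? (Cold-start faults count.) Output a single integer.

Step 0: ref 5 → FAULT, frames=[5,-]
Step 1: ref 1 → FAULT, frames=[5,1]
Step 2: ref 5 → HIT, frames=[5,1]
Step 3: ref 3 → FAULT (evict 1), frames=[5,3]
Step 4: ref 4 → FAULT (evict 5), frames=[4,3]
Step 5: ref 5 → FAULT (evict 3), frames=[4,5]
Step 6: ref 2 → FAULT (evict 4), frames=[2,5]
Step 7: ref 1 → FAULT (evict 5), frames=[2,1]
Step 8: ref 1 → HIT, frames=[2,1]
Step 9: ref 1 → HIT, frames=[2,1]
Step 10: ref 4 → FAULT (evict 2), frames=[4,1]
Step 11: ref 4 → HIT, frames=[4,1]
Step 12: ref 5 → FAULT (evict 1), frames=[4,5]
Step 13: ref 4 → HIT, frames=[4,5]
Step 14: ref 4 → HIT, frames=[4,5]
Step 15: ref 4 → HIT, frames=[4,5]
Total faults: 9

Answer: 9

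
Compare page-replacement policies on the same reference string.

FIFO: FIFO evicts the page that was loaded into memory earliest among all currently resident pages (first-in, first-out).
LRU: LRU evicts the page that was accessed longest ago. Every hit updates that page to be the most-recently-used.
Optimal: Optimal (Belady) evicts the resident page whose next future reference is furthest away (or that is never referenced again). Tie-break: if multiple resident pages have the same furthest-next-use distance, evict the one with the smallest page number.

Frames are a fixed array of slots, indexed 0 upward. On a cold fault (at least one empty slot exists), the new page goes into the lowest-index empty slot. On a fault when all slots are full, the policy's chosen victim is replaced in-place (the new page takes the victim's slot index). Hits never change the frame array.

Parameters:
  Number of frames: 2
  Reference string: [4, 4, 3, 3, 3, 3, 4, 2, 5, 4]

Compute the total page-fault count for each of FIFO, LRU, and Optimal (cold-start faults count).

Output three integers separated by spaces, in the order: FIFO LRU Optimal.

Answer: 5 5 4

Derivation:
--- FIFO ---
  step 0: ref 4 -> FAULT, frames=[4,-] (faults so far: 1)
  step 1: ref 4 -> HIT, frames=[4,-] (faults so far: 1)
  step 2: ref 3 -> FAULT, frames=[4,3] (faults so far: 2)
  step 3: ref 3 -> HIT, frames=[4,3] (faults so far: 2)
  step 4: ref 3 -> HIT, frames=[4,3] (faults so far: 2)
  step 5: ref 3 -> HIT, frames=[4,3] (faults so far: 2)
  step 6: ref 4 -> HIT, frames=[4,3] (faults so far: 2)
  step 7: ref 2 -> FAULT, evict 4, frames=[2,3] (faults so far: 3)
  step 8: ref 5 -> FAULT, evict 3, frames=[2,5] (faults so far: 4)
  step 9: ref 4 -> FAULT, evict 2, frames=[4,5] (faults so far: 5)
  FIFO total faults: 5
--- LRU ---
  step 0: ref 4 -> FAULT, frames=[4,-] (faults so far: 1)
  step 1: ref 4 -> HIT, frames=[4,-] (faults so far: 1)
  step 2: ref 3 -> FAULT, frames=[4,3] (faults so far: 2)
  step 3: ref 3 -> HIT, frames=[4,3] (faults so far: 2)
  step 4: ref 3 -> HIT, frames=[4,3] (faults so far: 2)
  step 5: ref 3 -> HIT, frames=[4,3] (faults so far: 2)
  step 6: ref 4 -> HIT, frames=[4,3] (faults so far: 2)
  step 7: ref 2 -> FAULT, evict 3, frames=[4,2] (faults so far: 3)
  step 8: ref 5 -> FAULT, evict 4, frames=[5,2] (faults so far: 4)
  step 9: ref 4 -> FAULT, evict 2, frames=[5,4] (faults so far: 5)
  LRU total faults: 5
--- Optimal ---
  step 0: ref 4 -> FAULT, frames=[4,-] (faults so far: 1)
  step 1: ref 4 -> HIT, frames=[4,-] (faults so far: 1)
  step 2: ref 3 -> FAULT, frames=[4,3] (faults so far: 2)
  step 3: ref 3 -> HIT, frames=[4,3] (faults so far: 2)
  step 4: ref 3 -> HIT, frames=[4,3] (faults so far: 2)
  step 5: ref 3 -> HIT, frames=[4,3] (faults so far: 2)
  step 6: ref 4 -> HIT, frames=[4,3] (faults so far: 2)
  step 7: ref 2 -> FAULT, evict 3, frames=[4,2] (faults so far: 3)
  step 8: ref 5 -> FAULT, evict 2, frames=[4,5] (faults so far: 4)
  step 9: ref 4 -> HIT, frames=[4,5] (faults so far: 4)
  Optimal total faults: 4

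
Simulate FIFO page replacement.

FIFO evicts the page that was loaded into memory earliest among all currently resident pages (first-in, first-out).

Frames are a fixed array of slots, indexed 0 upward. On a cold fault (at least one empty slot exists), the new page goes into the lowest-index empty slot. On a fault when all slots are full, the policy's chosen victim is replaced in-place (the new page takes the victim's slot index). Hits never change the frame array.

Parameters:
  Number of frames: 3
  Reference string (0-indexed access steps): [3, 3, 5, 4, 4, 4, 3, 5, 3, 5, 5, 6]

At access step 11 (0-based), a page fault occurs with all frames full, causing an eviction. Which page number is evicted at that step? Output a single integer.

Answer: 3

Derivation:
Step 0: ref 3 -> FAULT, frames=[3,-,-]
Step 1: ref 3 -> HIT, frames=[3,-,-]
Step 2: ref 5 -> FAULT, frames=[3,5,-]
Step 3: ref 4 -> FAULT, frames=[3,5,4]
Step 4: ref 4 -> HIT, frames=[3,5,4]
Step 5: ref 4 -> HIT, frames=[3,5,4]
Step 6: ref 3 -> HIT, frames=[3,5,4]
Step 7: ref 5 -> HIT, frames=[3,5,4]
Step 8: ref 3 -> HIT, frames=[3,5,4]
Step 9: ref 5 -> HIT, frames=[3,5,4]
Step 10: ref 5 -> HIT, frames=[3,5,4]
Step 11: ref 6 -> FAULT, evict 3, frames=[6,5,4]
At step 11: evicted page 3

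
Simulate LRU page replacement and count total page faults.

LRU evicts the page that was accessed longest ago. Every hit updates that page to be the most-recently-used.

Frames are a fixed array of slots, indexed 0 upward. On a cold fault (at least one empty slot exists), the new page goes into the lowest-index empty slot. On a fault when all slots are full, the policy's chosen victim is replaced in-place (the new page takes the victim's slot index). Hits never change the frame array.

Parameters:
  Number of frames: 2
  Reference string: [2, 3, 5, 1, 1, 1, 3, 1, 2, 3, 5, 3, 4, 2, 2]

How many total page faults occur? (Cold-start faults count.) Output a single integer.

Answer: 10

Derivation:
Step 0: ref 2 → FAULT, frames=[2,-]
Step 1: ref 3 → FAULT, frames=[2,3]
Step 2: ref 5 → FAULT (evict 2), frames=[5,3]
Step 3: ref 1 → FAULT (evict 3), frames=[5,1]
Step 4: ref 1 → HIT, frames=[5,1]
Step 5: ref 1 → HIT, frames=[5,1]
Step 6: ref 3 → FAULT (evict 5), frames=[3,1]
Step 7: ref 1 → HIT, frames=[3,1]
Step 8: ref 2 → FAULT (evict 3), frames=[2,1]
Step 9: ref 3 → FAULT (evict 1), frames=[2,3]
Step 10: ref 5 → FAULT (evict 2), frames=[5,3]
Step 11: ref 3 → HIT, frames=[5,3]
Step 12: ref 4 → FAULT (evict 5), frames=[4,3]
Step 13: ref 2 → FAULT (evict 3), frames=[4,2]
Step 14: ref 2 → HIT, frames=[4,2]
Total faults: 10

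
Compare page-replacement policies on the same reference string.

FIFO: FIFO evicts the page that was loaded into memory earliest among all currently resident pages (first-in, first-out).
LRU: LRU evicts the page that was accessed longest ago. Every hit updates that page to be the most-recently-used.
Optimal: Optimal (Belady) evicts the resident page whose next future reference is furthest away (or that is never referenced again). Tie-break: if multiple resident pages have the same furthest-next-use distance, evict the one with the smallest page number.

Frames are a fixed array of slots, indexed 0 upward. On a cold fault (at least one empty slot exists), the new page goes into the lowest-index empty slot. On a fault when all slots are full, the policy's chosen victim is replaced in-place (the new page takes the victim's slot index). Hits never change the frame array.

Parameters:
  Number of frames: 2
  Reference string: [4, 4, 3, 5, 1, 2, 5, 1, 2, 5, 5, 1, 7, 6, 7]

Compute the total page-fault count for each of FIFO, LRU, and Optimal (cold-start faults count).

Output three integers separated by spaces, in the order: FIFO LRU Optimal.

--- FIFO ---
  step 0: ref 4 -> FAULT, frames=[4,-] (faults so far: 1)
  step 1: ref 4 -> HIT, frames=[4,-] (faults so far: 1)
  step 2: ref 3 -> FAULT, frames=[4,3] (faults so far: 2)
  step 3: ref 5 -> FAULT, evict 4, frames=[5,3] (faults so far: 3)
  step 4: ref 1 -> FAULT, evict 3, frames=[5,1] (faults so far: 4)
  step 5: ref 2 -> FAULT, evict 5, frames=[2,1] (faults so far: 5)
  step 6: ref 5 -> FAULT, evict 1, frames=[2,5] (faults so far: 6)
  step 7: ref 1 -> FAULT, evict 2, frames=[1,5] (faults so far: 7)
  step 8: ref 2 -> FAULT, evict 5, frames=[1,2] (faults so far: 8)
  step 9: ref 5 -> FAULT, evict 1, frames=[5,2] (faults so far: 9)
  step 10: ref 5 -> HIT, frames=[5,2] (faults so far: 9)
  step 11: ref 1 -> FAULT, evict 2, frames=[5,1] (faults so far: 10)
  step 12: ref 7 -> FAULT, evict 5, frames=[7,1] (faults so far: 11)
  step 13: ref 6 -> FAULT, evict 1, frames=[7,6] (faults so far: 12)
  step 14: ref 7 -> HIT, frames=[7,6] (faults so far: 12)
  FIFO total faults: 12
--- LRU ---
  step 0: ref 4 -> FAULT, frames=[4,-] (faults so far: 1)
  step 1: ref 4 -> HIT, frames=[4,-] (faults so far: 1)
  step 2: ref 3 -> FAULT, frames=[4,3] (faults so far: 2)
  step 3: ref 5 -> FAULT, evict 4, frames=[5,3] (faults so far: 3)
  step 4: ref 1 -> FAULT, evict 3, frames=[5,1] (faults so far: 4)
  step 5: ref 2 -> FAULT, evict 5, frames=[2,1] (faults so far: 5)
  step 6: ref 5 -> FAULT, evict 1, frames=[2,5] (faults so far: 6)
  step 7: ref 1 -> FAULT, evict 2, frames=[1,5] (faults so far: 7)
  step 8: ref 2 -> FAULT, evict 5, frames=[1,2] (faults so far: 8)
  step 9: ref 5 -> FAULT, evict 1, frames=[5,2] (faults so far: 9)
  step 10: ref 5 -> HIT, frames=[5,2] (faults so far: 9)
  step 11: ref 1 -> FAULT, evict 2, frames=[5,1] (faults so far: 10)
  step 12: ref 7 -> FAULT, evict 5, frames=[7,1] (faults so far: 11)
  step 13: ref 6 -> FAULT, evict 1, frames=[7,6] (faults so far: 12)
  step 14: ref 7 -> HIT, frames=[7,6] (faults so far: 12)
  LRU total faults: 12
--- Optimal ---
  step 0: ref 4 -> FAULT, frames=[4,-] (faults so far: 1)
  step 1: ref 4 -> HIT, frames=[4,-] (faults so far: 1)
  step 2: ref 3 -> FAULT, frames=[4,3] (faults so far: 2)
  step 3: ref 5 -> FAULT, evict 3, frames=[4,5] (faults so far: 3)
  step 4: ref 1 -> FAULT, evict 4, frames=[1,5] (faults so far: 4)
  step 5: ref 2 -> FAULT, evict 1, frames=[2,5] (faults so far: 5)
  step 6: ref 5 -> HIT, frames=[2,5] (faults so far: 5)
  step 7: ref 1 -> FAULT, evict 5, frames=[2,1] (faults so far: 6)
  step 8: ref 2 -> HIT, frames=[2,1] (faults so far: 6)
  step 9: ref 5 -> FAULT, evict 2, frames=[5,1] (faults so far: 7)
  step 10: ref 5 -> HIT, frames=[5,1] (faults so far: 7)
  step 11: ref 1 -> HIT, frames=[5,1] (faults so far: 7)
  step 12: ref 7 -> FAULT, evict 1, frames=[5,7] (faults so far: 8)
  step 13: ref 6 -> FAULT, evict 5, frames=[6,7] (faults so far: 9)
  step 14: ref 7 -> HIT, frames=[6,7] (faults so far: 9)
  Optimal total faults: 9

Answer: 12 12 9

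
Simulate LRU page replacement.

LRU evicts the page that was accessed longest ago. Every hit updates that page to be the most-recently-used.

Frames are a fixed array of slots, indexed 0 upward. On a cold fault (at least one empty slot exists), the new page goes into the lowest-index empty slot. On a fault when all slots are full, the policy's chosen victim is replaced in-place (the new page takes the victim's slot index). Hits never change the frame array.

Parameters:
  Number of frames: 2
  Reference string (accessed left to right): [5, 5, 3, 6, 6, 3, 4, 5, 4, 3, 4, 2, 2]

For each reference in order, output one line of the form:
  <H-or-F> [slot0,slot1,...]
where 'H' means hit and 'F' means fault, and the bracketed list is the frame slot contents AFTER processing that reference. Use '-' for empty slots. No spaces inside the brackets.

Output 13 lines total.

F [5,-]
H [5,-]
F [5,3]
F [6,3]
H [6,3]
H [6,3]
F [4,3]
F [4,5]
H [4,5]
F [4,3]
H [4,3]
F [4,2]
H [4,2]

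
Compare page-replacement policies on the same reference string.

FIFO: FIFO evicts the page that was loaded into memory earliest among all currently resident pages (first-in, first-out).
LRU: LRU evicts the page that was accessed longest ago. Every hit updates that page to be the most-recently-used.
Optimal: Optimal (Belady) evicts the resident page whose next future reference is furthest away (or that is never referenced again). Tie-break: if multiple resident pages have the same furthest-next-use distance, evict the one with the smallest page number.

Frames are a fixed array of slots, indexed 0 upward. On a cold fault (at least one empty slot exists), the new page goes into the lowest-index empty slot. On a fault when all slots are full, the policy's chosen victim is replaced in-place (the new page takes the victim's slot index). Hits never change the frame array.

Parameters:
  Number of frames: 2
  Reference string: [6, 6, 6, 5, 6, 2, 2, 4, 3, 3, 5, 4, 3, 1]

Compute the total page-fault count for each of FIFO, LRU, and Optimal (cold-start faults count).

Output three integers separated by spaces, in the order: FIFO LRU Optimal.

--- FIFO ---
  step 0: ref 6 -> FAULT, frames=[6,-] (faults so far: 1)
  step 1: ref 6 -> HIT, frames=[6,-] (faults so far: 1)
  step 2: ref 6 -> HIT, frames=[6,-] (faults so far: 1)
  step 3: ref 5 -> FAULT, frames=[6,5] (faults so far: 2)
  step 4: ref 6 -> HIT, frames=[6,5] (faults so far: 2)
  step 5: ref 2 -> FAULT, evict 6, frames=[2,5] (faults so far: 3)
  step 6: ref 2 -> HIT, frames=[2,5] (faults so far: 3)
  step 7: ref 4 -> FAULT, evict 5, frames=[2,4] (faults so far: 4)
  step 8: ref 3 -> FAULT, evict 2, frames=[3,4] (faults so far: 5)
  step 9: ref 3 -> HIT, frames=[3,4] (faults so far: 5)
  step 10: ref 5 -> FAULT, evict 4, frames=[3,5] (faults so far: 6)
  step 11: ref 4 -> FAULT, evict 3, frames=[4,5] (faults so far: 7)
  step 12: ref 3 -> FAULT, evict 5, frames=[4,3] (faults so far: 8)
  step 13: ref 1 -> FAULT, evict 4, frames=[1,3] (faults so far: 9)
  FIFO total faults: 9
--- LRU ---
  step 0: ref 6 -> FAULT, frames=[6,-] (faults so far: 1)
  step 1: ref 6 -> HIT, frames=[6,-] (faults so far: 1)
  step 2: ref 6 -> HIT, frames=[6,-] (faults so far: 1)
  step 3: ref 5 -> FAULT, frames=[6,5] (faults so far: 2)
  step 4: ref 6 -> HIT, frames=[6,5] (faults so far: 2)
  step 5: ref 2 -> FAULT, evict 5, frames=[6,2] (faults so far: 3)
  step 6: ref 2 -> HIT, frames=[6,2] (faults so far: 3)
  step 7: ref 4 -> FAULT, evict 6, frames=[4,2] (faults so far: 4)
  step 8: ref 3 -> FAULT, evict 2, frames=[4,3] (faults so far: 5)
  step 9: ref 3 -> HIT, frames=[4,3] (faults so far: 5)
  step 10: ref 5 -> FAULT, evict 4, frames=[5,3] (faults so far: 6)
  step 11: ref 4 -> FAULT, evict 3, frames=[5,4] (faults so far: 7)
  step 12: ref 3 -> FAULT, evict 5, frames=[3,4] (faults so far: 8)
  step 13: ref 1 -> FAULT, evict 4, frames=[3,1] (faults so far: 9)
  LRU total faults: 9
--- Optimal ---
  step 0: ref 6 -> FAULT, frames=[6,-] (faults so far: 1)
  step 1: ref 6 -> HIT, frames=[6,-] (faults so far: 1)
  step 2: ref 6 -> HIT, frames=[6,-] (faults so far: 1)
  step 3: ref 5 -> FAULT, frames=[6,5] (faults so far: 2)
  step 4: ref 6 -> HIT, frames=[6,5] (faults so far: 2)
  step 5: ref 2 -> FAULT, evict 6, frames=[2,5] (faults so far: 3)
  step 6: ref 2 -> HIT, frames=[2,5] (faults so far: 3)
  step 7: ref 4 -> FAULT, evict 2, frames=[4,5] (faults so far: 4)
  step 8: ref 3 -> FAULT, evict 4, frames=[3,5] (faults so far: 5)
  step 9: ref 3 -> HIT, frames=[3,5] (faults so far: 5)
  step 10: ref 5 -> HIT, frames=[3,5] (faults so far: 5)
  step 11: ref 4 -> FAULT, evict 5, frames=[3,4] (faults so far: 6)
  step 12: ref 3 -> HIT, frames=[3,4] (faults so far: 6)
  step 13: ref 1 -> FAULT, evict 3, frames=[1,4] (faults so far: 7)
  Optimal total faults: 7

Answer: 9 9 7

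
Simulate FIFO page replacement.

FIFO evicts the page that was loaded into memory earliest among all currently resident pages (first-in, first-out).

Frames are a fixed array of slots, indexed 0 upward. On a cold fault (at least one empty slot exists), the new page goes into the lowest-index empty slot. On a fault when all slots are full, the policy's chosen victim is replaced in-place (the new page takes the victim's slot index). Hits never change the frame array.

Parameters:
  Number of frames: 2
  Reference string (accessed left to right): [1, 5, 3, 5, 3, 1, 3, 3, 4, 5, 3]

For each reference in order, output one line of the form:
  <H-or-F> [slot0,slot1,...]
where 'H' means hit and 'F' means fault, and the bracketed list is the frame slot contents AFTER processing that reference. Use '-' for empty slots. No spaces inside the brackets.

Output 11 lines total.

F [1,-]
F [1,5]
F [3,5]
H [3,5]
H [3,5]
F [3,1]
H [3,1]
H [3,1]
F [4,1]
F [4,5]
F [3,5]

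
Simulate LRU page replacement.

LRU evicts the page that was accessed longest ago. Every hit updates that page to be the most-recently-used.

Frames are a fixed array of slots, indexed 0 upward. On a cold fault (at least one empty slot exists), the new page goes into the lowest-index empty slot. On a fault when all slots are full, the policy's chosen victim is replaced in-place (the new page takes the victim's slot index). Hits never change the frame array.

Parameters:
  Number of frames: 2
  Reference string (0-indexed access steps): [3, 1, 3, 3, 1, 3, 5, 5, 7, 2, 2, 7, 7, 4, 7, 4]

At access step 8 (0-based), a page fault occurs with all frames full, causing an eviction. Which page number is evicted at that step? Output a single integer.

Step 0: ref 3 -> FAULT, frames=[3,-]
Step 1: ref 1 -> FAULT, frames=[3,1]
Step 2: ref 3 -> HIT, frames=[3,1]
Step 3: ref 3 -> HIT, frames=[3,1]
Step 4: ref 1 -> HIT, frames=[3,1]
Step 5: ref 3 -> HIT, frames=[3,1]
Step 6: ref 5 -> FAULT, evict 1, frames=[3,5]
Step 7: ref 5 -> HIT, frames=[3,5]
Step 8: ref 7 -> FAULT, evict 3, frames=[7,5]
At step 8: evicted page 3

Answer: 3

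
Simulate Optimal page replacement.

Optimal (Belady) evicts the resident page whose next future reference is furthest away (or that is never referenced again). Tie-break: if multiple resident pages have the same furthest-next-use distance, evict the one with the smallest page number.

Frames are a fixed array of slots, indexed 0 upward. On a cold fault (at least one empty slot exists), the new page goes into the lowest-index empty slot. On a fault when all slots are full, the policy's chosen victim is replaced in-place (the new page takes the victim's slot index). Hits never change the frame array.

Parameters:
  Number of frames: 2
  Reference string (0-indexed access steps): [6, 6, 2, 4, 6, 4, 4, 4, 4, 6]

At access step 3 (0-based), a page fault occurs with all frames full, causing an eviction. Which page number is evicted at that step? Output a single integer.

Answer: 2

Derivation:
Step 0: ref 6 -> FAULT, frames=[6,-]
Step 1: ref 6 -> HIT, frames=[6,-]
Step 2: ref 2 -> FAULT, frames=[6,2]
Step 3: ref 4 -> FAULT, evict 2, frames=[6,4]
At step 3: evicted page 2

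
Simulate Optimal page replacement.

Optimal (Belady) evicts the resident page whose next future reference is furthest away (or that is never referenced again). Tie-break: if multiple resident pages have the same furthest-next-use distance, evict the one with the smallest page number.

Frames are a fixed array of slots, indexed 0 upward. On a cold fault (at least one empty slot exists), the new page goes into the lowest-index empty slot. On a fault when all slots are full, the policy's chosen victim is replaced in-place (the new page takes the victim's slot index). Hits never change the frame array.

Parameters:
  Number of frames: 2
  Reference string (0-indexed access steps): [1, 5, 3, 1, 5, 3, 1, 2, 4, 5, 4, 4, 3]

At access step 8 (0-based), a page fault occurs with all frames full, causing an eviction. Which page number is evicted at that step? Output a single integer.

Answer: 2

Derivation:
Step 0: ref 1 -> FAULT, frames=[1,-]
Step 1: ref 5 -> FAULT, frames=[1,5]
Step 2: ref 3 -> FAULT, evict 5, frames=[1,3]
Step 3: ref 1 -> HIT, frames=[1,3]
Step 4: ref 5 -> FAULT, evict 1, frames=[5,3]
Step 5: ref 3 -> HIT, frames=[5,3]
Step 6: ref 1 -> FAULT, evict 3, frames=[5,1]
Step 7: ref 2 -> FAULT, evict 1, frames=[5,2]
Step 8: ref 4 -> FAULT, evict 2, frames=[5,4]
At step 8: evicted page 2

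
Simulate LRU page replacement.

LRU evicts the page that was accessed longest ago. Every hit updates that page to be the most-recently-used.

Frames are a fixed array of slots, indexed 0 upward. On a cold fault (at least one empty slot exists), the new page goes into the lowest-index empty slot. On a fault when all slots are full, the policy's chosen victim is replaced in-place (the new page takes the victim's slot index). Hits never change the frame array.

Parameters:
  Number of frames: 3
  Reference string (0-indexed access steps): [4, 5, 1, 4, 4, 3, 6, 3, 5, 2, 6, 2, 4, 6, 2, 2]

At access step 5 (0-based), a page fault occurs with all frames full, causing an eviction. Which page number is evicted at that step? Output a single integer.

Answer: 5

Derivation:
Step 0: ref 4 -> FAULT, frames=[4,-,-]
Step 1: ref 5 -> FAULT, frames=[4,5,-]
Step 2: ref 1 -> FAULT, frames=[4,5,1]
Step 3: ref 4 -> HIT, frames=[4,5,1]
Step 4: ref 4 -> HIT, frames=[4,5,1]
Step 5: ref 3 -> FAULT, evict 5, frames=[4,3,1]
At step 5: evicted page 5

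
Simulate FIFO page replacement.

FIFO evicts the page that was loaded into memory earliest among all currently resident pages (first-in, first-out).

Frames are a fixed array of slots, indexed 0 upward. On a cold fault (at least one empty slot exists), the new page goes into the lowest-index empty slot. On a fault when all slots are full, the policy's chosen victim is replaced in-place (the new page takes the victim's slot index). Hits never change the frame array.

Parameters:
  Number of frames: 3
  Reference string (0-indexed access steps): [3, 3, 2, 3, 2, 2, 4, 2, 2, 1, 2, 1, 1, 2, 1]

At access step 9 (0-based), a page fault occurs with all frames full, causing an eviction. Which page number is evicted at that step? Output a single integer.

Answer: 3

Derivation:
Step 0: ref 3 -> FAULT, frames=[3,-,-]
Step 1: ref 3 -> HIT, frames=[3,-,-]
Step 2: ref 2 -> FAULT, frames=[3,2,-]
Step 3: ref 3 -> HIT, frames=[3,2,-]
Step 4: ref 2 -> HIT, frames=[3,2,-]
Step 5: ref 2 -> HIT, frames=[3,2,-]
Step 6: ref 4 -> FAULT, frames=[3,2,4]
Step 7: ref 2 -> HIT, frames=[3,2,4]
Step 8: ref 2 -> HIT, frames=[3,2,4]
Step 9: ref 1 -> FAULT, evict 3, frames=[1,2,4]
At step 9: evicted page 3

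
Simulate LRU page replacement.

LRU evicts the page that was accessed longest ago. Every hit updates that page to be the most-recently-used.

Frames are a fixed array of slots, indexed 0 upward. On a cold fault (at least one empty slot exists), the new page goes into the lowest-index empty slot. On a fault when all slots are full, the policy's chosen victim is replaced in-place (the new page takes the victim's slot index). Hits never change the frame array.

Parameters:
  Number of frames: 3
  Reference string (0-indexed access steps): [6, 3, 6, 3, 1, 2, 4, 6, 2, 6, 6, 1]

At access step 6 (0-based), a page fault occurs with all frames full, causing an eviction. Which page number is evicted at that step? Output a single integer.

Answer: 3

Derivation:
Step 0: ref 6 -> FAULT, frames=[6,-,-]
Step 1: ref 3 -> FAULT, frames=[6,3,-]
Step 2: ref 6 -> HIT, frames=[6,3,-]
Step 3: ref 3 -> HIT, frames=[6,3,-]
Step 4: ref 1 -> FAULT, frames=[6,3,1]
Step 5: ref 2 -> FAULT, evict 6, frames=[2,3,1]
Step 6: ref 4 -> FAULT, evict 3, frames=[2,4,1]
At step 6: evicted page 3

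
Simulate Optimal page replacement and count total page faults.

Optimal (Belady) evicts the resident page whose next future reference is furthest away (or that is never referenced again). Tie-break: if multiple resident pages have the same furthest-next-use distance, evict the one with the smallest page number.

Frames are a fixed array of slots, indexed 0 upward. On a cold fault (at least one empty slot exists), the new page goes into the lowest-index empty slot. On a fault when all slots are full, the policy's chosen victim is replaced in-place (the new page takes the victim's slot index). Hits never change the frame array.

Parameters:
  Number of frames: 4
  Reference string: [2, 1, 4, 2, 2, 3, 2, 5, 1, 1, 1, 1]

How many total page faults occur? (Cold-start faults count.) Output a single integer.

Answer: 5

Derivation:
Step 0: ref 2 → FAULT, frames=[2,-,-,-]
Step 1: ref 1 → FAULT, frames=[2,1,-,-]
Step 2: ref 4 → FAULT, frames=[2,1,4,-]
Step 3: ref 2 → HIT, frames=[2,1,4,-]
Step 4: ref 2 → HIT, frames=[2,1,4,-]
Step 5: ref 3 → FAULT, frames=[2,1,4,3]
Step 6: ref 2 → HIT, frames=[2,1,4,3]
Step 7: ref 5 → FAULT (evict 2), frames=[5,1,4,3]
Step 8: ref 1 → HIT, frames=[5,1,4,3]
Step 9: ref 1 → HIT, frames=[5,1,4,3]
Step 10: ref 1 → HIT, frames=[5,1,4,3]
Step 11: ref 1 → HIT, frames=[5,1,4,3]
Total faults: 5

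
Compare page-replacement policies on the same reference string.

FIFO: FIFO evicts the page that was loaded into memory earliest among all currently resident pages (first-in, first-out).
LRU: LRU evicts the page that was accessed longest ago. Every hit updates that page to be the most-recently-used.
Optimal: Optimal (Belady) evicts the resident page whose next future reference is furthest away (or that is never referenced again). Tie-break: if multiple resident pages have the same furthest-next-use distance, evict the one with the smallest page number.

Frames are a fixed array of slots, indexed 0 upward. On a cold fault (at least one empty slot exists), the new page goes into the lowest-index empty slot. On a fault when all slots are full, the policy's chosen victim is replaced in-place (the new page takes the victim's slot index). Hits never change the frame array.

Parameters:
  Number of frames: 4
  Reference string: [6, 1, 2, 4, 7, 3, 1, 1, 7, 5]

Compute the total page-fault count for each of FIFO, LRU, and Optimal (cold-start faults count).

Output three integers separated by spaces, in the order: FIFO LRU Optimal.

--- FIFO ---
  step 0: ref 6 -> FAULT, frames=[6,-,-,-] (faults so far: 1)
  step 1: ref 1 -> FAULT, frames=[6,1,-,-] (faults so far: 2)
  step 2: ref 2 -> FAULT, frames=[6,1,2,-] (faults so far: 3)
  step 3: ref 4 -> FAULT, frames=[6,1,2,4] (faults so far: 4)
  step 4: ref 7 -> FAULT, evict 6, frames=[7,1,2,4] (faults so far: 5)
  step 5: ref 3 -> FAULT, evict 1, frames=[7,3,2,4] (faults so far: 6)
  step 6: ref 1 -> FAULT, evict 2, frames=[7,3,1,4] (faults so far: 7)
  step 7: ref 1 -> HIT, frames=[7,3,1,4] (faults so far: 7)
  step 8: ref 7 -> HIT, frames=[7,3,1,4] (faults so far: 7)
  step 9: ref 5 -> FAULT, evict 4, frames=[7,3,1,5] (faults so far: 8)
  FIFO total faults: 8
--- LRU ---
  step 0: ref 6 -> FAULT, frames=[6,-,-,-] (faults so far: 1)
  step 1: ref 1 -> FAULT, frames=[6,1,-,-] (faults so far: 2)
  step 2: ref 2 -> FAULT, frames=[6,1,2,-] (faults so far: 3)
  step 3: ref 4 -> FAULT, frames=[6,1,2,4] (faults so far: 4)
  step 4: ref 7 -> FAULT, evict 6, frames=[7,1,2,4] (faults so far: 5)
  step 5: ref 3 -> FAULT, evict 1, frames=[7,3,2,4] (faults so far: 6)
  step 6: ref 1 -> FAULT, evict 2, frames=[7,3,1,4] (faults so far: 7)
  step 7: ref 1 -> HIT, frames=[7,3,1,4] (faults so far: 7)
  step 8: ref 7 -> HIT, frames=[7,3,1,4] (faults so far: 7)
  step 9: ref 5 -> FAULT, evict 4, frames=[7,3,1,5] (faults so far: 8)
  LRU total faults: 8
--- Optimal ---
  step 0: ref 6 -> FAULT, frames=[6,-,-,-] (faults so far: 1)
  step 1: ref 1 -> FAULT, frames=[6,1,-,-] (faults so far: 2)
  step 2: ref 2 -> FAULT, frames=[6,1,2,-] (faults so far: 3)
  step 3: ref 4 -> FAULT, frames=[6,1,2,4] (faults so far: 4)
  step 4: ref 7 -> FAULT, evict 2, frames=[6,1,7,4] (faults so far: 5)
  step 5: ref 3 -> FAULT, evict 4, frames=[6,1,7,3] (faults so far: 6)
  step 6: ref 1 -> HIT, frames=[6,1,7,3] (faults so far: 6)
  step 7: ref 1 -> HIT, frames=[6,1,7,3] (faults so far: 6)
  step 8: ref 7 -> HIT, frames=[6,1,7,3] (faults so far: 6)
  step 9: ref 5 -> FAULT, evict 1, frames=[6,5,7,3] (faults so far: 7)
  Optimal total faults: 7

Answer: 8 8 7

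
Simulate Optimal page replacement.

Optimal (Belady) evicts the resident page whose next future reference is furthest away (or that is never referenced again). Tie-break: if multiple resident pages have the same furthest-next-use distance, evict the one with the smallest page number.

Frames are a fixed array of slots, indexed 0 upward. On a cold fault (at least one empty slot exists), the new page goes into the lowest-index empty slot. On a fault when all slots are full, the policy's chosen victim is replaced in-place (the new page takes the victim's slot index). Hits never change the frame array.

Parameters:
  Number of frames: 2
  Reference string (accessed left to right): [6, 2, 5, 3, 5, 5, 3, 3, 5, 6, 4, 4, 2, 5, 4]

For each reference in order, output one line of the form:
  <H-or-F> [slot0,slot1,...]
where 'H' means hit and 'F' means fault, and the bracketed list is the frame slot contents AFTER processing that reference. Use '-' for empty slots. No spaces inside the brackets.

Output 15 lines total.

F [6,-]
F [6,2]
F [6,5]
F [3,5]
H [3,5]
H [3,5]
H [3,5]
H [3,5]
H [3,5]
F [6,5]
F [4,5]
H [4,5]
F [2,5]
H [2,5]
F [4,5]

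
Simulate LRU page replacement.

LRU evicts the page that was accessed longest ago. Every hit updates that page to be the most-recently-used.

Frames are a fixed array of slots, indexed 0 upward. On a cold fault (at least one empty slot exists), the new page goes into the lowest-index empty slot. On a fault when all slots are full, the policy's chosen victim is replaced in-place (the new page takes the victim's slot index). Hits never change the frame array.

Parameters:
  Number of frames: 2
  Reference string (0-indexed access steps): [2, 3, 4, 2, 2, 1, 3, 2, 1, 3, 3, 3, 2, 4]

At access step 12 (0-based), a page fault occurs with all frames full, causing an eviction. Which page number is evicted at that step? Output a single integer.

Answer: 1

Derivation:
Step 0: ref 2 -> FAULT, frames=[2,-]
Step 1: ref 3 -> FAULT, frames=[2,3]
Step 2: ref 4 -> FAULT, evict 2, frames=[4,3]
Step 3: ref 2 -> FAULT, evict 3, frames=[4,2]
Step 4: ref 2 -> HIT, frames=[4,2]
Step 5: ref 1 -> FAULT, evict 4, frames=[1,2]
Step 6: ref 3 -> FAULT, evict 2, frames=[1,3]
Step 7: ref 2 -> FAULT, evict 1, frames=[2,3]
Step 8: ref 1 -> FAULT, evict 3, frames=[2,1]
Step 9: ref 3 -> FAULT, evict 2, frames=[3,1]
Step 10: ref 3 -> HIT, frames=[3,1]
Step 11: ref 3 -> HIT, frames=[3,1]
Step 12: ref 2 -> FAULT, evict 1, frames=[3,2]
At step 12: evicted page 1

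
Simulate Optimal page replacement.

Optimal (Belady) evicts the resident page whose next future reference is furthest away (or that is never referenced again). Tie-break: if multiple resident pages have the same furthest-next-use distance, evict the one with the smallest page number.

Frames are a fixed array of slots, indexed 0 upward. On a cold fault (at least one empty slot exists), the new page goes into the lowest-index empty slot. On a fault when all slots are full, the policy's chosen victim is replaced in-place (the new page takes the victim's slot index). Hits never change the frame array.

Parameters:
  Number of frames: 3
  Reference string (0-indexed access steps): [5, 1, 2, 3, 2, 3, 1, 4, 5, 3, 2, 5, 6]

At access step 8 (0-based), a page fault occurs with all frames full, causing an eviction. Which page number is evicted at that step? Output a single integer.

Step 0: ref 5 -> FAULT, frames=[5,-,-]
Step 1: ref 1 -> FAULT, frames=[5,1,-]
Step 2: ref 2 -> FAULT, frames=[5,1,2]
Step 3: ref 3 -> FAULT, evict 5, frames=[3,1,2]
Step 4: ref 2 -> HIT, frames=[3,1,2]
Step 5: ref 3 -> HIT, frames=[3,1,2]
Step 6: ref 1 -> HIT, frames=[3,1,2]
Step 7: ref 4 -> FAULT, evict 1, frames=[3,4,2]
Step 8: ref 5 -> FAULT, evict 4, frames=[3,5,2]
At step 8: evicted page 4

Answer: 4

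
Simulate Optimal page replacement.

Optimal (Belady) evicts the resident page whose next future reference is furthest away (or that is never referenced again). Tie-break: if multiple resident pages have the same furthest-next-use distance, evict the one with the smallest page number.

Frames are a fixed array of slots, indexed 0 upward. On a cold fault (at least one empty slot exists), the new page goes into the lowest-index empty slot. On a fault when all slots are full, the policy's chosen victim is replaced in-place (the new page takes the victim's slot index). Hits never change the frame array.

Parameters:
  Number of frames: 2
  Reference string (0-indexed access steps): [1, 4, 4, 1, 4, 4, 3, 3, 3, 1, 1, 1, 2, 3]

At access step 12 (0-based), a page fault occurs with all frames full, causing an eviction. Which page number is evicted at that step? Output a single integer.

Step 0: ref 1 -> FAULT, frames=[1,-]
Step 1: ref 4 -> FAULT, frames=[1,4]
Step 2: ref 4 -> HIT, frames=[1,4]
Step 3: ref 1 -> HIT, frames=[1,4]
Step 4: ref 4 -> HIT, frames=[1,4]
Step 5: ref 4 -> HIT, frames=[1,4]
Step 6: ref 3 -> FAULT, evict 4, frames=[1,3]
Step 7: ref 3 -> HIT, frames=[1,3]
Step 8: ref 3 -> HIT, frames=[1,3]
Step 9: ref 1 -> HIT, frames=[1,3]
Step 10: ref 1 -> HIT, frames=[1,3]
Step 11: ref 1 -> HIT, frames=[1,3]
Step 12: ref 2 -> FAULT, evict 1, frames=[2,3]
At step 12: evicted page 1

Answer: 1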